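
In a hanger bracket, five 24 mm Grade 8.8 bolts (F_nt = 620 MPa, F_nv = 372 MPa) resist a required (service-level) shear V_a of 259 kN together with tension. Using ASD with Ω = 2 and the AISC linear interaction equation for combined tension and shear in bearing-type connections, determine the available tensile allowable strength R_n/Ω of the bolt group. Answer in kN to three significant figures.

A_b = π·24²/4 = 452.4 mm²; f_rv = 259 × 1000 / (5 × 452.4) = 114.5 MPa.
F'_nt = 1.3 F_nt − (Ω F_nt / F_nv) f_rv = 1.3·620 − (2·620/372)·114.5 = 424.3 MPa, capped at F_nt → F'_nt = 424.3 MPa.
R_n = F'_nt · A_b · n = 424.3 × 452.4 × 5 / 1000 = 959.8 kN.
Allowable strength R_n/Ω = 959.8 / 2 = 480 kN.

480 kN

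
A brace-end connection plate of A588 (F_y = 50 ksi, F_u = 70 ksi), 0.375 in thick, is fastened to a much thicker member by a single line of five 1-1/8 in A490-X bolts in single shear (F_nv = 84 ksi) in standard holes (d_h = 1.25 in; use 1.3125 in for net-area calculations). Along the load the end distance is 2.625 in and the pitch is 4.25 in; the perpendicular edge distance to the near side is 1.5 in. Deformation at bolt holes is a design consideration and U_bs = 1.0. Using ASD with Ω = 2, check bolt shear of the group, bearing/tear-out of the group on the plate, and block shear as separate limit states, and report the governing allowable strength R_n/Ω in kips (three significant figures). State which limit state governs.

Bolt shear: A_b = π·1.125²/4 = 0.994 in²; R_n = 84 × 0.994 × 5 × 1 = 417.5 kips → 417.5 / 2 = 209 kips.
Bearing: edge l_c = 2, r_n = 63 kips; interior l_c = 3, r_n = 70.88 kips; R_n = 63 + 4·70.88 = 346.5 kips → 173 kips.
Block shear: A_gv = 7.359, A_nv = 5.145, A_nt = 0.3164 in²; R_n = min(0.6F_uA_nv, 0.6F_yA_gv) + U_bs·F_u·A_nt = 238.2 kips → 119 kips.
Block shear governs: 119 kips.

119 kips (block shear governs)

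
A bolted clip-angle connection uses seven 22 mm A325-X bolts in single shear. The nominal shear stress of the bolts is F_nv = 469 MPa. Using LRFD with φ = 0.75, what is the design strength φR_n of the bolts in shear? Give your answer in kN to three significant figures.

A_b = π × 22² / 4 = 380.1 mm².
R_n = F_nv · A_b · n · n_s = 469 × 380.1 × 7 × 1 / 1000 = 1248 kN.
Design strength φR_n = 0.75 × 1248 = 936 kN.

936 kN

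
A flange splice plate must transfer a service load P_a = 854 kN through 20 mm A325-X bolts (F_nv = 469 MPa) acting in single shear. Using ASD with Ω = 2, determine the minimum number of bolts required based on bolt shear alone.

12 bolts

A_b = π·20²/4 = 314.2 mm².
Per-bolt allowable strength R_n/Ω = 469 × 314.2 × 1 / 1000 / 2 = 73.67 kN.
n ≥ 854 / 73.67 = 11.59 → use 12 bolts.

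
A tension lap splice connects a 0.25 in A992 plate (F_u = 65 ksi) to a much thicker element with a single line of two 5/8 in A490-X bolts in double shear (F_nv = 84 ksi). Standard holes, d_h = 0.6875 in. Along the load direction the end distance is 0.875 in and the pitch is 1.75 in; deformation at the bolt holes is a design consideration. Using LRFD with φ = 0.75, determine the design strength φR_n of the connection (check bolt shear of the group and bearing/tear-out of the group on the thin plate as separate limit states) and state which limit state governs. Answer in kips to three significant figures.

Bolt shear: A_b = π·0.625²/4 = 0.3068 in²; R_n = 84 × 0.3068 × 2 × 2 = 103.1 kips → 0.75 × 103.1 = 77.3 kips.
Bearing (1.2 l_c t F_u ≤ 2.4 d t F_u): upper limit = 2.4·0.625·0.25·65 = 24.38 kips.
  Edge l_c = 0.875 − 0.6875/2 = 0.5312 → r_n = 10.36 kips; interior l_c = 1.75 − 0.6875 = 1.062 → r_n = 20.72 kips.
  R_n,bearing = 1·10.36 + 1·20.72 = 31.08 kips → 0.75 × 31.08 = 23.3 kips.
Bearing governs: 23.3 kips.

23.3 kips (bearing governs)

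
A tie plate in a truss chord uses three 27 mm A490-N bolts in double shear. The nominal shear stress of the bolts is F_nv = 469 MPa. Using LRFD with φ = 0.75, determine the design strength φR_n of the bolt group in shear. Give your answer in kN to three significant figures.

1210 kN

A_b = π × 27² / 4 = 572.6 mm².
R_n = F_nv · A_b · n · n_s = 469 × 572.6 × 3 × 2 / 1000 = 1611 kN.
Design strength φR_n = 0.75 × 1611 = 1210 kN.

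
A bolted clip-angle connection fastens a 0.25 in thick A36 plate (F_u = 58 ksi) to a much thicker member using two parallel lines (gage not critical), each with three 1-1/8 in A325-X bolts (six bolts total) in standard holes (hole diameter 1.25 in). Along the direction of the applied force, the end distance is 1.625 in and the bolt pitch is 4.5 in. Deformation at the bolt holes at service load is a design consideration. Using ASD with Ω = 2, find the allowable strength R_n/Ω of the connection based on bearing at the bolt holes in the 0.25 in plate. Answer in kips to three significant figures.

95.7 kips

Per bolt r_n = 1.2 l_c t F_u ≤ 2.4 d t F_u; upper limit = 2.4 × 1.125 × 0.25 × 58 = 39.15 kips.
Edge bolt: l_c = 1.625 − 1.25/2 = 1 in → 1.2 × 1 × 0.25 × 58 = 17.4 → r_n = 17.4 kips.
Interior bolts: l_c = 4.5 − 1.25 = 3.25 in → 1.2 × 3.25 × 0.25 × 58 = 56.55 → r_n = 39.15 kips.
R_n = 2 × 17.4 + 4 × 39.15 = 191.4 kips.
Allowable strength R_n/Ω = 191.4 / 2 = 95.7 kips.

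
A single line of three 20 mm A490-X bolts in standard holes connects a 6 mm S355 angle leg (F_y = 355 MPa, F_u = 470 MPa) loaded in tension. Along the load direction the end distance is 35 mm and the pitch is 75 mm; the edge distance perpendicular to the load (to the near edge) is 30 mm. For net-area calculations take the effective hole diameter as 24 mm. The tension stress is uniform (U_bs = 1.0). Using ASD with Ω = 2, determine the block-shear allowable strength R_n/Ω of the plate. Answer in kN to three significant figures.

Shear plane L_v = 35 + 2·75 = 185 mm; A_gv = 185 × 6 = 1110 mm².
A_nv = (185 − 2.5·24) × 6 = 750 mm².
A_nt = (30 − 0.5·24) × 6 = 108 mm².
0.6 F_u A_nv = 211.5 kN; 0.6 F_y A_gv = 236.4 kN → shear rupture governs the shear term.
R_n = 211.5 + 1.0 × 470 × 108 / 1000 = 262.3 kN.
Allowable strength R_n/Ω = 262.3 / 2 = 131 kN.

131 kN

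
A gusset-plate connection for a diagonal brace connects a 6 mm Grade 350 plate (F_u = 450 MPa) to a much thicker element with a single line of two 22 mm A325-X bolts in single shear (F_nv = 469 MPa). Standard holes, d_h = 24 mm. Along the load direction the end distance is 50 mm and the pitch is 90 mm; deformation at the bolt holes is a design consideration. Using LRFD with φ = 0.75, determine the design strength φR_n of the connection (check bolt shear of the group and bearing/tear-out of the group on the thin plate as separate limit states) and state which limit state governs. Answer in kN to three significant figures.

199 kN (bearing governs)

Bolt shear: A_b = π·22²/4 = 380.1 mm²; R_n = 469 × 380.1 × 2 × 1 / 1000 = 356.6 kN → 0.75 × 356.6 = 267 kN.
Bearing (1.2 l_c t F_u ≤ 2.4 d t F_u): upper limit = 2.4·22·6·450 / 1000 = 142.6 kN.
  Edge l_c = 50 − 24/2 = 38 → r_n = 123.1 kN; interior l_c = 90 − 24 = 66 → r_n = 142.6 kN.
  R_n,bearing = 1·123.1 + 1·142.6 = 265.7 kN → 0.75 × 265.7 = 199 kN.
Bearing governs: 199 kN.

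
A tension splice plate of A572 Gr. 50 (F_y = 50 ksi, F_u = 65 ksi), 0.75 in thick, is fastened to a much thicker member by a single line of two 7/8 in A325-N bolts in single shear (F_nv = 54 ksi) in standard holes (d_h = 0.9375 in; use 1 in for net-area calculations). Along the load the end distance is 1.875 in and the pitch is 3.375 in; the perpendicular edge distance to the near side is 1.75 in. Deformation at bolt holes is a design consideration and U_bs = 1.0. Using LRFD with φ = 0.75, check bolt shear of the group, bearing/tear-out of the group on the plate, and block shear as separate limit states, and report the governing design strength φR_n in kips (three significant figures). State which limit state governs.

48.7 kips (bolt shear governs)

Bolt shear: A_b = π·0.875²/4 = 0.6013 in²; R_n = 54 × 0.6013 × 2 × 1 = 64.94 kips → 0.75 × 64.94 = 48.7 kips.
Bearing: edge l_c = 1.406, r_n = 82.27 kips; interior l_c = 2.438, r_n = 102.4 kips; R_n = 82.27 + 1·102.4 = 184.6 kips → 138 kips.
Block shear: A_gv = 3.938, A_nv = 2.812, A_nt = 0.9375 in²; R_n = min(0.6F_uA_nv, 0.6F_yA_gv) + U_bs·F_u·A_nt = 170.6 kips → 128 kips.
Bolt shear governs: 48.7 kips.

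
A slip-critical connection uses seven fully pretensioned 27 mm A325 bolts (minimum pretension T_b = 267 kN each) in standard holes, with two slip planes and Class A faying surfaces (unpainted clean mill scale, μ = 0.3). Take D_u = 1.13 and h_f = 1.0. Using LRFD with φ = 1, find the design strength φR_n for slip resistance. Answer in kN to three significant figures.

R_n = μ · D_u · h_f · T_b · n_s · n_b = 0.3 × 1.13 × 1.0 × 267 × 2 × 7 = 1267 kN.
Design strength φR_n = 1 × 1267 = 1270 kN.

1270 kN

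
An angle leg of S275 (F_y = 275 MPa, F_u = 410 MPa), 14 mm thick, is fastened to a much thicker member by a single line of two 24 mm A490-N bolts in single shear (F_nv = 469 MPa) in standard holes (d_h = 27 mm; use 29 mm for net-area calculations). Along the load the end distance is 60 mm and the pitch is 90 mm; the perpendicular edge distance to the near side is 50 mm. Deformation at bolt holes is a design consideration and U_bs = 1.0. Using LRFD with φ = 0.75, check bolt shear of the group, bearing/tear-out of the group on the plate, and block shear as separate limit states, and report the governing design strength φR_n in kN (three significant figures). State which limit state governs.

Bolt shear: A_b = π·24²/4 = 452.4 mm²; R_n = 469 × 452.4 × 2 × 1 / 1000 = 424.3 kN → 0.75 × 424.3 = 318 kN.
Bearing: edge l_c = 46.5, r_n = 320.3 kN; interior l_c = 63, r_n = 330.6 kN; R_n = 320.3 + 1·330.6 = 650.9 kN → 488 kN.
Block shear: A_gv = 2100, A_nv = 1491, A_nt = 497 mm²; R_n = min(0.6F_uA_nv, 0.6F_yA_gv) + U_bs·F_u·A_nt = 550.3 kN → 413 kN.
Bolt shear governs: 318 kN.

318 kN (bolt shear governs)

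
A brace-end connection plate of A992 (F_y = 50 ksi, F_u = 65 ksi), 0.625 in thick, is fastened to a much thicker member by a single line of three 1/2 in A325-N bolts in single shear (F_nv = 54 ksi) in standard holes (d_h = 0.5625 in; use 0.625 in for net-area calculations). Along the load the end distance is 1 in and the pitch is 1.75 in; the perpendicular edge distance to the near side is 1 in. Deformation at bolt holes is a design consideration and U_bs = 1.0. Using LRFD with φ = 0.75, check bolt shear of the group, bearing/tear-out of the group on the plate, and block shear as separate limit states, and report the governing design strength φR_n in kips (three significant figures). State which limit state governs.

23.9 kips (bolt shear governs)

Bolt shear: A_b = π·0.5²/4 = 0.1963 in²; R_n = 54 × 0.1963 × 3 × 1 = 31.81 kips → 0.75 × 31.81 = 23.9 kips.
Bearing: edge l_c = 0.7188, r_n = 35.04 kips; interior l_c = 1.188, r_n = 48.75 kips; R_n = 35.04 + 2·48.75 = 132.5 kips → 99.4 kips.
Block shear: A_gv = 2.812, A_nv = 1.836, A_nt = 0.4297 in²; R_n = min(0.6F_uA_nv, 0.6F_yA_gv) + U_bs·F_u·A_nt = 99.53 kips → 74.6 kips.
Bolt shear governs: 23.9 kips.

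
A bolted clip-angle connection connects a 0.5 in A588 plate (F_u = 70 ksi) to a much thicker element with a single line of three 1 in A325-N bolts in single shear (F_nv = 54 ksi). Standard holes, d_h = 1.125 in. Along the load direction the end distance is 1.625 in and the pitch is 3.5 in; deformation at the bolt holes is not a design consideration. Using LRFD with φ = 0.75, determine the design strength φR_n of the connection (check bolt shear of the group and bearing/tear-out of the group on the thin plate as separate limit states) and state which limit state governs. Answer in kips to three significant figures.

95.4 kips (bolt shear governs)

Bolt shear: A_b = π·1²/4 = 0.7854 in²; R_n = 54 × 0.7854 × 3 × 1 = 127.2 kips → 0.75 × 127.2 = 95.4 kips.
Bearing (1.5 l_c t F_u ≤ 3.0 d t F_u): upper limit = 3.0·1·0.5·70 = 105 kips.
  Edge l_c = 1.625 − 1.125/2 = 1.062 → r_n = 55.78 kips; interior l_c = 3.5 − 1.125 = 2.375 → r_n = 105 kips.
  R_n,bearing = 1·55.78 + 2·105 = 265.8 kips → 0.75 × 265.8 = 199 kips.
Bolt shear governs: 95.4 kips.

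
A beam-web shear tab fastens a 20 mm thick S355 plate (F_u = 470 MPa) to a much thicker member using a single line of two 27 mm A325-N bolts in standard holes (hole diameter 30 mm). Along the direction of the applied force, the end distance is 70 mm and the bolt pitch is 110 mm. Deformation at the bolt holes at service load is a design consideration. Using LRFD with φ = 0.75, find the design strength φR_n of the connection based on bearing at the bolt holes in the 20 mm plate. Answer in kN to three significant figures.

914 kN

Per bolt r_n = 1.2 l_c t F_u ≤ 2.4 d t F_u; upper limit = 2.4 × 27 × 20 × 470 / 1000 = 609.1 kN.
Edge bolt: l_c = 70 − 30/2 = 55 mm → 1.2 × 55 × 20 × 470 / 1000 = 620.4 → r_n = 609.1 kN.
Interior bolts: l_c = 110 − 30 = 80 mm → 1.2 × 80 × 20 × 470 / 1000 = 902.4 → r_n = 609.1 kN.
R_n = 1 × 609.1 + 1 × 609.1 = 1218 kN.
Design strength φR_n = 0.75 × 1218 = 914 kN.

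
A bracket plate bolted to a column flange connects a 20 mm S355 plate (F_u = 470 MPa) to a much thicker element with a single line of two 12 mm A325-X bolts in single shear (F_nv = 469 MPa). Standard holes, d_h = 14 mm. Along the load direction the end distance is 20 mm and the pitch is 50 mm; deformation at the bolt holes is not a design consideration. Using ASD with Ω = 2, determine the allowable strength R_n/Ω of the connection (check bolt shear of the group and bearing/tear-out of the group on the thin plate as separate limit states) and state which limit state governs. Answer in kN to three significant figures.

53 kN (bolt shear governs)

Bolt shear: A_b = π·12²/4 = 113.1 mm²; R_n = 469 × 113.1 × 2 × 1 / 1000 = 106.1 kN → 106.1 / 2 = 53 kN.
Bearing (1.5 l_c t F_u ≤ 3.0 d t F_u): upper limit = 3.0·12·20·470 / 1000 = 338.4 kN.
  Edge l_c = 20 − 14/2 = 13 → r_n = 183.3 kN; interior l_c = 50 − 14 = 36 → r_n = 338.4 kN.
  R_n,bearing = 1·183.3 + 1·338.4 = 521.7 kN → 521.7 / 2 = 261 kN.
Bolt shear governs: 53 kN.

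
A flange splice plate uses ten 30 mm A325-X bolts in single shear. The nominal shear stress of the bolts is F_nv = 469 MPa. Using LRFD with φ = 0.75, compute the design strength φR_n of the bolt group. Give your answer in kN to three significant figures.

A_b = π × 30² / 4 = 706.9 mm².
R_n = F_nv · A_b · n · n_s = 469 × 706.9 × 10 × 1 / 1000 = 3315 kN.
Design strength φR_n = 0.75 × 3315 = 2490 kN.

2490 kN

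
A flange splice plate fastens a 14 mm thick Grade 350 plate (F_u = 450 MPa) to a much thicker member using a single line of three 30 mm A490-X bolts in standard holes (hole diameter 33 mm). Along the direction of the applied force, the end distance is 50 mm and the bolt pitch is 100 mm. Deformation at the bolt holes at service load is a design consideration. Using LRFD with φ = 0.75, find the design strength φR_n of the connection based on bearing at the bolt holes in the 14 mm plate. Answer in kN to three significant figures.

Per bolt r_n = 1.2 l_c t F_u ≤ 2.4 d t F_u; upper limit = 2.4 × 30 × 14 × 450 / 1000 = 453.6 kN.
Edge bolt: l_c = 50 − 33/2 = 33.5 mm → 1.2 × 33.5 × 14 × 450 / 1000 = 253.3 → r_n = 253.3 kN.
Interior bolts: l_c = 100 − 33 = 67 mm → 1.2 × 67 × 14 × 450 / 1000 = 506.5 → r_n = 453.6 kN.
R_n = 1 × 253.3 + 2 × 453.6 = 1160 kN.
Design strength φR_n = 0.75 × 1160 = 870 kN.

870 kN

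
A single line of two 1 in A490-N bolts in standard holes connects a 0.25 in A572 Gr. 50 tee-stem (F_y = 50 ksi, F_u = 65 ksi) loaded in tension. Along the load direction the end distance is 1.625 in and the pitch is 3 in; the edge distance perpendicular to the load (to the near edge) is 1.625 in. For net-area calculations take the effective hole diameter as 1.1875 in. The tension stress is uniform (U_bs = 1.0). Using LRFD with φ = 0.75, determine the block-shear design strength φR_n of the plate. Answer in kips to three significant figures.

Shear plane L_v = 1.625 + 1·3 = 4.625 in; A_gv = 4.625 × 0.25 = 1.156 in².
A_nv = (4.625 − 1.5·1.1875) × 0.25 = 0.7109 in².
A_nt = (1.625 − 0.5·1.1875) × 0.25 = 0.2578 in².
0.6 F_u A_nv = 27.73 kips; 0.6 F_y A_gv = 34.69 kips → shear rupture governs the shear term.
R_n = 27.73 + 1.0 × 65 × 0.2578 = 44.48 kips.
Design strength φR_n = 0.75 × 44.48 = 33.4 kips.

33.4 kips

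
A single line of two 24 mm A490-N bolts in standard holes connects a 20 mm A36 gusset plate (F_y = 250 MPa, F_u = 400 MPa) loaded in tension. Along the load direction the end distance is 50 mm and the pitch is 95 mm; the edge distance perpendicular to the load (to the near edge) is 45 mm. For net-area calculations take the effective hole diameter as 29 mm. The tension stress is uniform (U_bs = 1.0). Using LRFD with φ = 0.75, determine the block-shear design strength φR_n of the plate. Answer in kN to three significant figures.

509 kN

Shear plane L_v = 50 + 1·95 = 145 mm; A_gv = 145 × 20 = 2900 mm².
A_nv = (145 − 1.5·29) × 20 = 2030 mm².
A_nt = (45 − 0.5·29) × 20 = 610 mm².
0.6 F_u A_nv = 487.2 kN; 0.6 F_y A_gv = 435 kN → shear yielding governs the shear term.
R_n = 435 + 1.0 × 400 × 610 / 1000 = 679 kN.
Design strength φR_n = 0.75 × 679 = 509 kN.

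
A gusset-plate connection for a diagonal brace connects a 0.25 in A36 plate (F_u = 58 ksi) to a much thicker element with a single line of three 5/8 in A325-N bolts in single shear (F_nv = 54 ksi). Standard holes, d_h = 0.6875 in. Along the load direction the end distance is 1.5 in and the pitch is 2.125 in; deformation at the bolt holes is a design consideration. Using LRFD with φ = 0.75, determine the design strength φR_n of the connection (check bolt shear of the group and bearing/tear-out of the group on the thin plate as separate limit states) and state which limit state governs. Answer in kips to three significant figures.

37.3 kips (bolt shear governs)

Bolt shear: A_b = π·0.625²/4 = 0.3068 in²; R_n = 54 × 0.3068 × 3 × 1 = 49.7 kips → 0.75 × 49.7 = 37.3 kips.
Bearing (1.2 l_c t F_u ≤ 2.4 d t F_u): upper limit = 2.4·0.625·0.25·58 = 21.75 kips.
  Edge l_c = 1.5 − 0.6875/2 = 1.156 → r_n = 20.12 kips; interior l_c = 2.125 − 0.6875 = 1.438 → r_n = 21.75 kips.
  R_n,bearing = 1·20.12 + 2·21.75 = 63.62 kips → 0.75 × 63.62 = 47.7 kips.
Bolt shear governs: 37.3 kips.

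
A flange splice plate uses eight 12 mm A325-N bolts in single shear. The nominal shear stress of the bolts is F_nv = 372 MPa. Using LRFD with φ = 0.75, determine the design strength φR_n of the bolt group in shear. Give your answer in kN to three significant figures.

252 kN

A_b = π × 12² / 4 = 113.1 mm².
R_n = F_nv · A_b · n · n_s = 372 × 113.1 × 8 × 1 / 1000 = 336.6 kN.
Design strength φR_n = 0.75 × 336.6 = 252 kN.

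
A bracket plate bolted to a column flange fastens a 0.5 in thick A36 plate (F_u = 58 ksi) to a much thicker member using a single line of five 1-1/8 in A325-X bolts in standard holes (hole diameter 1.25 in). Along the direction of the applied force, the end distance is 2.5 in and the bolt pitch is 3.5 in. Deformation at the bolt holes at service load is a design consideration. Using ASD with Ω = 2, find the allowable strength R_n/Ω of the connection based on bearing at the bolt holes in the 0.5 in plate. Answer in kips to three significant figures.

Per bolt r_n = 1.2 l_c t F_u ≤ 2.4 d t F_u; upper limit = 2.4 × 1.125 × 0.5 × 58 = 78.3 kips.
Edge bolt: l_c = 2.5 − 1.25/2 = 1.875 in → 1.2 × 1.875 × 0.5 × 58 = 65.25 → r_n = 65.25 kips.
Interior bolts: l_c = 3.5 − 1.25 = 2.25 in → 1.2 × 2.25 × 0.5 × 58 = 78.3 → r_n = 78.3 kips.
R_n = 1 × 65.25 + 4 × 78.3 = 378.4 kips.
Allowable strength R_n/Ω = 378.4 / 2 = 189 kips.

189 kips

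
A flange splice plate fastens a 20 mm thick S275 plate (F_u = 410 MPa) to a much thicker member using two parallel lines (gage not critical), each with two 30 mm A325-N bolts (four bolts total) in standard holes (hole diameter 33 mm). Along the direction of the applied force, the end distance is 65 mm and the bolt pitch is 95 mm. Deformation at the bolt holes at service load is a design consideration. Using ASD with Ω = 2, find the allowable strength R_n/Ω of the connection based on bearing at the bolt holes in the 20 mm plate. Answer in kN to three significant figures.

Per bolt r_n = 1.2 l_c t F_u ≤ 2.4 d t F_u; upper limit = 2.4 × 30 × 20 × 410 / 1000 = 590.4 kN.
Edge bolt: l_c = 65 − 33/2 = 48.5 mm → 1.2 × 48.5 × 20 × 410 / 1000 = 477.2 → r_n = 477.2 kN.
Interior bolts: l_c = 95 − 33 = 62 mm → 1.2 × 62 × 20 × 410 / 1000 = 610.1 → r_n = 590.4 kN.
R_n = 2 × 477.2 + 2 × 590.4 = 2135 kN.
Allowable strength R_n/Ω = 2135 / 2 = 1070 kN.

1070 kN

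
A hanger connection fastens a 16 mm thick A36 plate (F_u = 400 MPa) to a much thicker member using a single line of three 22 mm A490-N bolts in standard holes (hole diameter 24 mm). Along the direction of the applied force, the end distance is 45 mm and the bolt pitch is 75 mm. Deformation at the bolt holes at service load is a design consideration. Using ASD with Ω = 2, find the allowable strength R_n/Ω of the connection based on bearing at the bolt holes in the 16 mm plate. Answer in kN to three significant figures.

465 kN

Per bolt r_n = 1.2 l_c t F_u ≤ 2.4 d t F_u; upper limit = 2.4 × 22 × 16 × 400 / 1000 = 337.9 kN.
Edge bolt: l_c = 45 − 24/2 = 33 mm → 1.2 × 33 × 16 × 400 / 1000 = 253.4 → r_n = 253.4 kN.
Interior bolts: l_c = 75 − 24 = 51 mm → 1.2 × 51 × 16 × 400 / 1000 = 391.7 → r_n = 337.9 kN.
R_n = 1 × 253.4 + 2 × 337.9 = 929.3 kN.
Allowable strength R_n/Ω = 929.3 / 2 = 465 kN.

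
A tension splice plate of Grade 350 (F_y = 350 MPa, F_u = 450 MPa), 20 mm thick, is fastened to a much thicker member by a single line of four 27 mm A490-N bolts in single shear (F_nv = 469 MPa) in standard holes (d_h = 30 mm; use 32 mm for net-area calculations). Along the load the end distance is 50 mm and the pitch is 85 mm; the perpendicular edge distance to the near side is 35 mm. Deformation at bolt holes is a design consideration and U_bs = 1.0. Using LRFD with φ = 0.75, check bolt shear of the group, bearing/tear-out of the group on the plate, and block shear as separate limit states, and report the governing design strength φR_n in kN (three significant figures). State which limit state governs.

806 kN (bolt shear governs)

Bolt shear: A_b = π·27²/4 = 572.6 mm²; R_n = 469 × 572.6 × 4 × 1 / 1000 = 1074 kN → 0.75 × 1074 = 806 kN.
Bearing: edge l_c = 35, r_n = 378 kN; interior l_c = 55, r_n = 583.2 kN; R_n = 378 + 3·583.2 = 2128 kN → 1600 kN.
Block shear: A_gv = 6100, A_nv = 3860, A_nt = 380 mm²; R_n = min(0.6F_uA_nv, 0.6F_yA_gv) + U_bs·F_u·A_nt = 1213 kN → 910 kN.
Bolt shear governs: 806 kN.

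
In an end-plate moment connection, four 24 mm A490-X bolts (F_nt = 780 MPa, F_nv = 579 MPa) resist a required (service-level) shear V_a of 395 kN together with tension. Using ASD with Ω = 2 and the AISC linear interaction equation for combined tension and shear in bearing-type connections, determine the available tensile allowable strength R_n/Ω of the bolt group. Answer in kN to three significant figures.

385 kN

A_b = π·24²/4 = 452.4 mm²; f_rv = 395 × 1000 / (4 × 452.4) = 218.3 MPa.
F'_nt = 1.3 F_nt − (Ω F_nt / F_nv) f_rv = 1.3·780 − (2·780/579)·218.3 = 425.9 MPa, capped at F_nt → F'_nt = 425.9 MPa.
R_n = F'_nt · A_b · n = 425.9 × 452.4 × 4 / 1000 = 770.6 kN.
Allowable strength R_n/Ω = 770.6 / 2 = 385 kN.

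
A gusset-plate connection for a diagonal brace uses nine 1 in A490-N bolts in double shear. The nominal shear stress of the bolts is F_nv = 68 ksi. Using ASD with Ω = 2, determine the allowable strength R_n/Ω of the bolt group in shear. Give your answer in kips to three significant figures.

481 kips

A_b = π × 1² / 4 = 0.7854 in².
R_n = F_nv · A_b · n · n_s = 68 × 0.7854 × 9 × 2 = 961.3 kips.
Allowable strength R_n/Ω = 961.3 / 2 = 481 kips.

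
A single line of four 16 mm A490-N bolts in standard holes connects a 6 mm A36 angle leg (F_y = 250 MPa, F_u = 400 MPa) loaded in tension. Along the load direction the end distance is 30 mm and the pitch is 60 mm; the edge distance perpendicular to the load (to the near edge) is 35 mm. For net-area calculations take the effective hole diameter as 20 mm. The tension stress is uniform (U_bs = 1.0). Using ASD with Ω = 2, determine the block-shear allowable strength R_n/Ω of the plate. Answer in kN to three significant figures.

124 kN

Shear plane L_v = 30 + 3·60 = 210 mm; A_gv = 210 × 6 = 1260 mm².
A_nv = (210 − 3.5·20) × 6 = 840 mm².
A_nt = (35 − 0.5·20) × 6 = 150 mm².
0.6 F_u A_nv = 201.6 kN; 0.6 F_y A_gv = 189 kN → shear yielding governs the shear term.
R_n = 189 + 1.0 × 400 × 150 / 1000 = 249 kN.
Allowable strength R_n/Ω = 249 / 2 = 124 kN.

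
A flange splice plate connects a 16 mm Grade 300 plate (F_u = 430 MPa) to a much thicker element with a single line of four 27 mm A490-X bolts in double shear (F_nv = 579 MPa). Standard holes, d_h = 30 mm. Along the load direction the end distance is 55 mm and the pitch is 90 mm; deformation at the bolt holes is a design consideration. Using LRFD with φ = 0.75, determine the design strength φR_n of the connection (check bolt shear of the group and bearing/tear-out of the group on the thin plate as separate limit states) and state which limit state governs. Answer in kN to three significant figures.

Bolt shear: A_b = π·27²/4 = 572.6 mm²; R_n = 579 × 572.6 × 4 × 2 / 1000 = 2652 kN → 0.75 × 2652 = 1990 kN.
Bearing (1.2 l_c t F_u ≤ 2.4 d t F_u): upper limit = 2.4·27·16·430 / 1000 = 445.8 kN.
  Edge l_c = 55 − 30/2 = 40 → r_n = 330.2 kN; interior l_c = 90 − 30 = 60 → r_n = 445.8 kN.
  R_n,bearing = 1·330.2 + 3·445.8 = 1668 kN → 0.75 × 1668 = 1250 kN.
Bearing governs: 1250 kN.

1250 kN (bearing governs)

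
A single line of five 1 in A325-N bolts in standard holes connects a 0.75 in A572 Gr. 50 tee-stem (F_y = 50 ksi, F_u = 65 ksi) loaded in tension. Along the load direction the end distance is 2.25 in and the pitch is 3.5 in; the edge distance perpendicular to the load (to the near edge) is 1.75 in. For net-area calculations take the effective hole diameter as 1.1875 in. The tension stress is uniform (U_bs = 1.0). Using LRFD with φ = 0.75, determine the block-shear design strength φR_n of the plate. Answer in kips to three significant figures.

282 kips

Shear plane L_v = 2.25 + 4·3.5 = 16.25 in; A_gv = 16.25 × 0.75 = 12.19 in².
A_nv = (16.25 − 4.5·1.1875) × 0.75 = 8.18 in².
A_nt = (1.75 − 0.5·1.1875) × 0.75 = 0.8672 in².
0.6 F_u A_nv = 319 kips; 0.6 F_y A_gv = 365.6 kips → shear rupture governs the shear term.
R_n = 319 + 1.0 × 65 × 0.8672 = 375.4 kips.
Design strength φR_n = 0.75 × 375.4 = 282 kips.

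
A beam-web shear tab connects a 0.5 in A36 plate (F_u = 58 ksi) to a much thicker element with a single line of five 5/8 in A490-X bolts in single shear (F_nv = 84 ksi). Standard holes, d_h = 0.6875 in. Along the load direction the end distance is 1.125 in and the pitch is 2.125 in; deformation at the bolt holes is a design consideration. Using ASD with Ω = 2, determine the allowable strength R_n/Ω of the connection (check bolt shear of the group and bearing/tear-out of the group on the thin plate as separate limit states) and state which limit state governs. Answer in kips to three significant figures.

Bolt shear: A_b = π·0.625²/4 = 0.3068 in²; R_n = 84 × 0.3068 × 5 × 1 = 128.9 kips → 128.9 / 2 = 64.4 kips.
Bearing (1.2 l_c t F_u ≤ 2.4 d t F_u): upper limit = 2.4·0.625·0.5·58 = 43.5 kips.
  Edge l_c = 1.125 − 0.6875/2 = 0.7812 → r_n = 27.19 kips; interior l_c = 2.125 − 0.6875 = 1.438 → r_n = 43.5 kips.
  R_n,bearing = 1·27.19 + 4·43.5 = 201.2 kips → 201.2 / 2 = 101 kips.
Bolt shear governs: 64.4 kips.

64.4 kips (bolt shear governs)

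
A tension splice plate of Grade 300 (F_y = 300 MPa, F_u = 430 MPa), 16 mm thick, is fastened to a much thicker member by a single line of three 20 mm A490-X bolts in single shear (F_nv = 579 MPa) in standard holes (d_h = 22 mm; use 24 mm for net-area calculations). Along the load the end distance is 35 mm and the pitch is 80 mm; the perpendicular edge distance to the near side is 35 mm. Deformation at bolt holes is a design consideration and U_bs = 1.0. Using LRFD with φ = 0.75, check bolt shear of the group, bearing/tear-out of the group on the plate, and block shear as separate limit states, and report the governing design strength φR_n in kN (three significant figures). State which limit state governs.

Bolt shear: A_b = π·20²/4 = 314.2 mm²; R_n = 579 × 314.2 × 3 × 1 / 1000 = 545.7 kN → 0.75 × 545.7 = 409 kN.
Bearing: edge l_c = 24, r_n = 198.1 kN; interior l_c = 58, r_n = 330.2 kN; R_n = 198.1 + 2·330.2 = 858.6 kN → 644 kN.
Block shear: A_gv = 3120, A_nv = 2160, A_nt = 368 mm²; R_n = min(0.6F_uA_nv, 0.6F_yA_gv) + U_bs·F_u·A_nt = 715.5 kN → 537 kN.
Bolt shear governs: 409 kN.

409 kN (bolt shear governs)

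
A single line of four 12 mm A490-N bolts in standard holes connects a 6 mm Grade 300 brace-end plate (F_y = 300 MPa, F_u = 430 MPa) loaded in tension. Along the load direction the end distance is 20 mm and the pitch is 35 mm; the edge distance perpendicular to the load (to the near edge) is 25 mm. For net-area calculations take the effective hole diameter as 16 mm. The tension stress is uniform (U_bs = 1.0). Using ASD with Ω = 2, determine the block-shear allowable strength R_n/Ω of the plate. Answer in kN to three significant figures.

75.3 kN

Shear plane L_v = 20 + 3·35 = 125 mm; A_gv = 125 × 6 = 750 mm².
A_nv = (125 − 3.5·16) × 6 = 414 mm².
A_nt = (25 − 0.5·16) × 6 = 102 mm².
0.6 F_u A_nv = 106.8 kN; 0.6 F_y A_gv = 135 kN → shear rupture governs the shear term.
R_n = 106.8 + 1.0 × 430 × 102 / 1000 = 150.7 kN.
Allowable strength R_n/Ω = 150.7 / 2 = 75.3 kN.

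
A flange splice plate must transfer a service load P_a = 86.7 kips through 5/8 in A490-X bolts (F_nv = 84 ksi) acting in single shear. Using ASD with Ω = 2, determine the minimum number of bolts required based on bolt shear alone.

7 bolts

A_b = π·0.625²/4 = 0.3068 in².
Per-bolt allowable strength R_n/Ω = 84 × 0.3068 × 1 / 2 = 12.89 kips.
n ≥ 86.7 / 12.89 = 6.729 → use 7 bolts.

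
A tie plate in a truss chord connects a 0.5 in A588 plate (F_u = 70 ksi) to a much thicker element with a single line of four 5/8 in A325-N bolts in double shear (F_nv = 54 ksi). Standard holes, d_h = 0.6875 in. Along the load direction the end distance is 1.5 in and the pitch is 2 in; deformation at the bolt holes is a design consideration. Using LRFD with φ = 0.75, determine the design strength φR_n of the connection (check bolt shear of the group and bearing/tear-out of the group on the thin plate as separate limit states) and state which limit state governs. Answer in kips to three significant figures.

99.4 kips (bolt shear governs)

Bolt shear: A_b = π·0.625²/4 = 0.3068 in²; R_n = 54 × 0.3068 × 4 × 2 = 132.5 kips → 0.75 × 132.5 = 99.4 kips.
Bearing (1.2 l_c t F_u ≤ 2.4 d t F_u): upper limit = 2.4·0.625·0.5·70 = 52.5 kips.
  Edge l_c = 1.5 − 0.6875/2 = 1.156 → r_n = 48.56 kips; interior l_c = 2 − 0.6875 = 1.312 → r_n = 52.5 kips.
  R_n,bearing = 1·48.56 + 3·52.5 = 206.1 kips → 0.75 × 206.1 = 155 kips.
Bolt shear governs: 99.4 kips.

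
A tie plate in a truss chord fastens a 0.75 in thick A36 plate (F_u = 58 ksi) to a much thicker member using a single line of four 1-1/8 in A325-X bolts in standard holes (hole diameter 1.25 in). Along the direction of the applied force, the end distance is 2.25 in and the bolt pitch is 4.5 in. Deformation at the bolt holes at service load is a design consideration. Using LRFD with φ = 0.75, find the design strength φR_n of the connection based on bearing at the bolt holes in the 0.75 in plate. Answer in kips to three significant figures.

Per bolt r_n = 1.2 l_c t F_u ≤ 2.4 d t F_u; upper limit = 2.4 × 1.125 × 0.75 × 58 = 117.4 kips.
Edge bolt: l_c = 2.25 − 1.25/2 = 1.625 in → 1.2 × 1.625 × 0.75 × 58 = 84.82 → r_n = 84.82 kips.
Interior bolts: l_c = 4.5 − 1.25 = 3.25 in → 1.2 × 3.25 × 0.75 × 58 = 169.6 → r_n = 117.4 kips.
R_n = 1 × 84.82 + 3 × 117.4 = 437.2 kips.
Design strength φR_n = 0.75 × 437.2 = 328 kips.

328 kips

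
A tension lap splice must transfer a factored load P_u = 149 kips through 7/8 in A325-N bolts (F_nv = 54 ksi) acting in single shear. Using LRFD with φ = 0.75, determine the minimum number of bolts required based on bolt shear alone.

7 bolts

A_b = π·0.875²/4 = 0.6013 in².
Per-bolt design strength φR_n = 0.75 × 54 × 0.6013 × 1 = 24.35 kips.
n ≥ 149 / 24.35 = 6.118 → use 7 bolts.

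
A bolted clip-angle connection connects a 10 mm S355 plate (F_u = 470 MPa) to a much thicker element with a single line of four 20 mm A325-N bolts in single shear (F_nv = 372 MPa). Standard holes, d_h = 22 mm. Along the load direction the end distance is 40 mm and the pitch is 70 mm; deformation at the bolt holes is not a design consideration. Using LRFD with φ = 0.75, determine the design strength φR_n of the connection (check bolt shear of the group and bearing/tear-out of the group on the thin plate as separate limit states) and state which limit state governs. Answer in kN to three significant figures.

Bolt shear: A_b = π·20²/4 = 314.2 mm²; R_n = 372 × 314.2 × 4 × 1 / 1000 = 467.5 kN → 0.75 × 467.5 = 351 kN.
Bearing (1.5 l_c t F_u ≤ 3.0 d t F_u): upper limit = 3.0·20·10·470 / 1000 = 282 kN.
  Edge l_c = 40 − 22/2 = 29 → r_n = 204.5 kN; interior l_c = 70 − 22 = 48 → r_n = 282 kN.
  R_n,bearing = 1·204.5 + 3·282 = 1050 kN → 0.75 × 1050 = 788 kN.
Bolt shear governs: 351 kN.

351 kN (bolt shear governs)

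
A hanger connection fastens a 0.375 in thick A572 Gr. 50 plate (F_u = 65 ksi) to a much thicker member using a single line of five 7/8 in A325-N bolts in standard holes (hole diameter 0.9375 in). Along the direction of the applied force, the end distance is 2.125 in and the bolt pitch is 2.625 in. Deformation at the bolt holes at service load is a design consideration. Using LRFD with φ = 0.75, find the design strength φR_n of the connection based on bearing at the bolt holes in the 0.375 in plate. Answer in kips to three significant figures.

184 kips

Per bolt r_n = 1.2 l_c t F_u ≤ 2.4 d t F_u; upper limit = 2.4 × 0.875 × 0.375 × 65 = 51.19 kips.
Edge bolt: l_c = 2.125 − 0.9375/2 = 1.656 in → 1.2 × 1.656 × 0.375 × 65 = 48.45 → r_n = 48.45 kips.
Interior bolts: l_c = 2.625 − 0.9375 = 1.688 in → 1.2 × 1.688 × 0.375 × 65 = 49.36 → r_n = 49.36 kips.
R_n = 1 × 48.45 + 4 × 49.36 = 245.9 kips.
Design strength φR_n = 0.75 × 245.9 = 184 kips.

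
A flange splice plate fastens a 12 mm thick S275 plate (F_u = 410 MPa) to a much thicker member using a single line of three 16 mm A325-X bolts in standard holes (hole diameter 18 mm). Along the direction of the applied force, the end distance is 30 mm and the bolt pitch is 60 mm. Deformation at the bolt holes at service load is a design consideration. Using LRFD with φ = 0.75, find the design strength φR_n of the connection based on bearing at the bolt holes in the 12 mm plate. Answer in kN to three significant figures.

Per bolt r_n = 1.2 l_c t F_u ≤ 2.4 d t F_u; upper limit = 2.4 × 16 × 12 × 410 / 1000 = 188.9 kN.
Edge bolt: l_c = 30 − 18/2 = 21 mm → 1.2 × 21 × 12 × 410 / 1000 = 124 → r_n = 124 kN.
Interior bolts: l_c = 60 − 18 = 42 mm → 1.2 × 42 × 12 × 410 / 1000 = 248 → r_n = 188.9 kN.
R_n = 1 × 124 + 2 × 188.9 = 501.8 kN.
Design strength φR_n = 0.75 × 501.8 = 376 kN.

376 kN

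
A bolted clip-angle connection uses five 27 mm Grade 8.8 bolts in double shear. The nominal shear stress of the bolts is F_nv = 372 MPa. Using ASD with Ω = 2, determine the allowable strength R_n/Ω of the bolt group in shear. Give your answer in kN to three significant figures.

A_b = π × 27² / 4 = 572.6 mm².
R_n = F_nv · A_b · n · n_s = 372 × 572.6 × 5 × 2 / 1000 = 2130 kN.
Allowable strength R_n/Ω = 2130 / 2 = 1060 kN.

1060 kN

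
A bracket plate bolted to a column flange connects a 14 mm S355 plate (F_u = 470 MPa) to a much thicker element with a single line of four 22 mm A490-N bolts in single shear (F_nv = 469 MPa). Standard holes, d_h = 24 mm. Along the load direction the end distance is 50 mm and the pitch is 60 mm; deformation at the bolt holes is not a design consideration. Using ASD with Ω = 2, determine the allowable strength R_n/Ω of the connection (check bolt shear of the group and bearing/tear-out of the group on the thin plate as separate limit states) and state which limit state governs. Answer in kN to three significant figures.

Bolt shear: A_b = π·22²/4 = 380.1 mm²; R_n = 469 × 380.1 × 4 × 1 / 1000 = 713.1 kN → 713.1 / 2 = 357 kN.
Bearing (1.5 l_c t F_u ≤ 3.0 d t F_u): upper limit = 3.0·22·14·470 / 1000 = 434.3 kN.
  Edge l_c = 50 − 24/2 = 38 → r_n = 375.1 kN; interior l_c = 60 − 24 = 36 → r_n = 355.3 kN.
  R_n,bearing = 1·375.1 + 3·355.3 = 1441 kN → 1441 / 2 = 721 kN.
Bolt shear governs: 357 kN.

357 kN (bolt shear governs)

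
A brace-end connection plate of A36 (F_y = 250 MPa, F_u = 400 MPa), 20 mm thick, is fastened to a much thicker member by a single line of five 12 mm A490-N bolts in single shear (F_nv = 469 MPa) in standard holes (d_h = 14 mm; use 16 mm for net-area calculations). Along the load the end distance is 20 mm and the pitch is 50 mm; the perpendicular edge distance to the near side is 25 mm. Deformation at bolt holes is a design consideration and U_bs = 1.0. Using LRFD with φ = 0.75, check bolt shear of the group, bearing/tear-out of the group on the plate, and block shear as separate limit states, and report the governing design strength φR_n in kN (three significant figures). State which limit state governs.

199 kN (bolt shear governs)

Bolt shear: A_b = π·12²/4 = 113.1 mm²; R_n = 469 × 113.1 × 5 × 1 / 1000 = 265.2 kN → 0.75 × 265.2 = 199 kN.
Bearing: edge l_c = 13, r_n = 124.8 kN; interior l_c = 36, r_n = 230.4 kN; R_n = 124.8 + 4·230.4 = 1046 kN → 785 kN.
Block shear: A_gv = 4400, A_nv = 2960, A_nt = 340 mm²; R_n = min(0.6F_uA_nv, 0.6F_yA_gv) + U_bs·F_u·A_nt = 796 kN → 597 kN.
Bolt shear governs: 199 kN.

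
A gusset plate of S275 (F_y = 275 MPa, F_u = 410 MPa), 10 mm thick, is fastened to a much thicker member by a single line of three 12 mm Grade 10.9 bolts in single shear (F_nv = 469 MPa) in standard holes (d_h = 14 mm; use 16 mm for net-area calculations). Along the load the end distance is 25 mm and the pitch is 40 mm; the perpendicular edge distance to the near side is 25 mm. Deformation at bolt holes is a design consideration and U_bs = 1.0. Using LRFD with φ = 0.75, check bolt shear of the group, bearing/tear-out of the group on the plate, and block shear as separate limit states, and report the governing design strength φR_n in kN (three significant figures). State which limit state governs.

119 kN (bolt shear governs)

Bolt shear: A_b = π·12²/4 = 113.1 mm²; R_n = 469 × 113.1 × 3 × 1 / 1000 = 159.1 kN → 0.75 × 159.1 = 119 kN.
Bearing: edge l_c = 18, r_n = 88.56 kN; interior l_c = 26, r_n = 118.1 kN; R_n = 88.56 + 2·118.1 = 324.7 kN → 244 kN.
Block shear: A_gv = 1050, A_nv = 650, A_nt = 170 mm²; R_n = min(0.6F_uA_nv, 0.6F_yA_gv) + U_bs·F_u·A_nt = 229.6 kN → 172 kN.
Bolt shear governs: 119 kN.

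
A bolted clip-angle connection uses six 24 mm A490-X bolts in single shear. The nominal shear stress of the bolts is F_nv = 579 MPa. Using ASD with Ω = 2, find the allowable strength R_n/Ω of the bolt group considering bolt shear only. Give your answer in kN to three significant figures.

A_b = π × 24² / 4 = 452.4 mm².
R_n = F_nv · A_b · n · n_s = 579 × 452.4 × 6 × 1 / 1000 = 1572 kN.
Allowable strength R_n/Ω = 1572 / 2 = 786 kN.

786 kN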